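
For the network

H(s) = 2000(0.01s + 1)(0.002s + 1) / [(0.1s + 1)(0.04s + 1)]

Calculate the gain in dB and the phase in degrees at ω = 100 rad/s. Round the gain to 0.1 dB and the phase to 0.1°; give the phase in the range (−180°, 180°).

At ω = 100 rad/s:
zero (1 + j100·0.01) = 1 + j1 → |·| ≈ 1.4142, ∠ ≈ 45.00°
zero (1 + j100·0.002) = 1 + j0.2 → |·| ≈ 1.0198, ∠ ≈ 11.31°
pole (1 + j100·0.1) = 1 + j10 → |·| ≈ 10.05, ∠ ≈ 84.29°
pole (1 + j100·0.04) = 1 + j4 → |·| ≈ 4.1231, ∠ ≈ 75.96°
|H| = 2000 · 1.4142 · 1.0198 / (10.05 · 4.1231) ≈ 69.609
Gain = 20 log₁₀(69.609) ≈ 36.85 dB
∠H = (45.00° + 11.31°) − (84.29° + 75.96°) = -103.94°

36.9 dB, -103.9°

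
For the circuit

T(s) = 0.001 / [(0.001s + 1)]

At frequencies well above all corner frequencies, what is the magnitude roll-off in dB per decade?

-20 dB/decade

Each pole contributes −20 dB/decade at high frequency; each zero contributes +20 dB/decade.
Net: 0 zero(s) − 1 pole(s) → -20 dB/decade.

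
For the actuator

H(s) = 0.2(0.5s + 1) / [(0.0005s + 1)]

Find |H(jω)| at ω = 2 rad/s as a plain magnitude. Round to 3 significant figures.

At ω = 2 rad/s:
zero (1 + j2·0.5) = 1 + j1 → |·| ≈ 1.4142, ∠ ≈ 45.00°
pole (1 + j2·0.0005) = 1 + j0.001 → |·| ≈ 1, ∠ ≈ 0.06°
|H| = 0.2 · 1.4142 / (1) ≈ 0.28284

0.283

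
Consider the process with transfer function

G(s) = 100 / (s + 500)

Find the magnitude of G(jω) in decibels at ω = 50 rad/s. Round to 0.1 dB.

Substitute s = j50:
Numerator: 100 = 100 + j0
Denominator: (j50) + 500 = 500 + j50
|N| = √(100² + 0²) ≈ 100, ∠N ≈ 0.00°
|D| = √(500² + 50²) ≈ 502.49, ∠D ≈ 5.71°
|G| = 100 / 502.49 ≈ 0.19901
Gain = 20 log₁₀(0.19901) ≈ -14.02 dB

-14.0 dB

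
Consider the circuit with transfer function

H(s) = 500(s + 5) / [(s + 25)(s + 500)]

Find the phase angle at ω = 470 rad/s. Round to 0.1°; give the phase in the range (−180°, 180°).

At s = jω = j470:
zero (s+5): 5 + j470 → |·| = √(5²+470²) = √220925 ≈ 470.03, ∠ = arctan(470/5) ≈ 89.39°
pole (s+25): 25 + j470 → |·| = √(25²+470²) = √221525 ≈ 470.66, ∠ = arctan(470/25) ≈ 86.96°
pole (s+500): 500 + j470 → |·| = √(500²+470²) = √470900 ≈ 686.22, ∠ = arctan(470/500) ≈ 43.23°
∠H = 89.39° − 130.19° = -40.80°

-40.8°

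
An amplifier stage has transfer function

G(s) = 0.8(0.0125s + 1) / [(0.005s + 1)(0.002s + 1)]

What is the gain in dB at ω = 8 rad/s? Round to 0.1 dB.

At ω = 8 rad/s:
zero (1 + j8·0.0125) = 1 + j0.1 → |·| ≈ 1.005, ∠ ≈ 5.71°
pole (1 + j8·0.005) = 1 + j0.04 → |·| ≈ 1.0008, ∠ ≈ 2.29°
pole (1 + j8·0.002) = 1 + j0.016 → |·| ≈ 1.0001, ∠ ≈ 0.92°
|G| = 0.8 · 1.005 / (1.0008 · 1.0001) ≈ 0.80328
Gain = 20 log₁₀(0.80328) ≈ -1.90 dB

-1.9 dB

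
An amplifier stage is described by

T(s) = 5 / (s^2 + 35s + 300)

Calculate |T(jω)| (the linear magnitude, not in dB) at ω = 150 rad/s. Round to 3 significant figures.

Substitute s = j150:
Numerator: 5 = 5 + j0
Denominator: (j150)^2 + 35(j150) + 300 = -22200 + j5250
|N| = √(5² + 0²) ≈ 5, ∠N ≈ 0.00°
|D| = √(22200² + 5250²) ≈ 22812, ∠D ≈ 166.69°
|T| = 5 / 22812 ≈ 0.00021918

0.000219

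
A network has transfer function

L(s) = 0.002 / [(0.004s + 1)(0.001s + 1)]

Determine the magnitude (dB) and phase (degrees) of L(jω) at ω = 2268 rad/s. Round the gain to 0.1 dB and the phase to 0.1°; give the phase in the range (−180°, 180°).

-81.1 dB, -149.9°

At ω = 2268 rad/s:
pole (1 + j2268·0.004) = 1 + j9.072 → |·| ≈ 9.1269, ∠ ≈ 83.71°
pole (1 + j2268·0.001) = 1 + j2.268 → |·| ≈ 2.4787, ∠ ≈ 66.21°
|L| = 0.002 · 1 / (9.1269 · 2.4787) ≈ 8.8406e-05
Gain = 20 log₁₀(8.8406e-05) ≈ -81.07 dB
∠L = (0°) − (83.71° + 66.21°) = -149.92°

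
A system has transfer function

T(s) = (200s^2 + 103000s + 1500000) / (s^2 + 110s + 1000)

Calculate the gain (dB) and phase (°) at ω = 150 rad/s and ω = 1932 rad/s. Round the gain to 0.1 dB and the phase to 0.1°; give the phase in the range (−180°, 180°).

Substitute s = j150:
Numerator: 200(j150)^2 + 103000(j150) + 1500000 = -3000000 + j15450000
Denominator: (j150)^2 + 110(j150) + 1000 = -21500 + j16500
|N| = √(3000000² + 15450000²) ≈ 1.5739e+07, ∠N ≈ 100.99°
|D| = √(21500² + 16500²) ≈ 27102, ∠D ≈ 142.50°
|T| = 1.5739e+07 / 27102 ≈ 580.73
Gain = 20 log₁₀(580.73) ≈ 55.28 dB
∠T = 100.99° − 142.50° = -41.51°

Substitute s = j1932:
Numerator: 200(j1932)^2 + 103000(j1932) + 1500000 = -745024800 + j198996000
Denominator: (j1932)^2 + 110(j1932) + 1000 = -3731624 + j212520
|N| = √(745024800² + 198996000²) ≈ 7.7114e+08, ∠N ≈ 165.05°
|D| = √(3731624² + 212520²) ≈ 3.7377e+06, ∠D ≈ 176.74°
|T| = 7.7114e+08 / 3.7377e+06 ≈ 206.31
Gain = 20 log₁₀(206.31) ≈ 46.29 dB
∠T = 165.05° − 176.74° = -11.69°

ω = 150: 55.3 dB, -41.5°; ω = 1932: 46.3 dB, -11.7°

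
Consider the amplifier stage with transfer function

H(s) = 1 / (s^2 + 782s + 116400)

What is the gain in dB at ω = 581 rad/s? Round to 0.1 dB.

-114.1 dB

Substitute s = j581:
Numerator: 1 = 1 + j0
Denominator: (j581)^2 + 782(j581) + 116400 = -221161 + j454342
|N| = √(1² + 0²) ≈ 1, ∠N ≈ 0.00°
|D| = √(221161² + 454342²) ≈ 5.0531e+05, ∠D ≈ 115.96°
|H| = 1 / 5.0531e+05 ≈ 1.979e-06
Gain = 20 log₁₀(1.979e-06) ≈ -114.07 dB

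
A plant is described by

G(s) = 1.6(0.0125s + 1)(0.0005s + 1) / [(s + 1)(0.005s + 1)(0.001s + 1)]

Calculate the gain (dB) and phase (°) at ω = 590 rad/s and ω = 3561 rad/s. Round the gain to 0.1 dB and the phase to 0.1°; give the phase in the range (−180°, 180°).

At ω = 590 rad/s:
zero (1 + j590·0.0125) = 1 + j7.375 → |·| ≈ 7.4425, ∠ ≈ 82.28°
zero (1 + j590·0.0005) = 1 + j0.295 → |·| ≈ 1.0426, ∠ ≈ 16.44°
pole (1 + j590·1) = 1 + j590 → |·| ≈ 590, ∠ ≈ 89.90°
pole (1 + j590·0.005) = 1 + j2.95 → |·| ≈ 3.1149, ∠ ≈ 71.27°
pole (1 + j590·0.001) = 1 + j0.59 → |·| ≈ 1.1611, ∠ ≈ 30.54°
|G| = 1.6 · 7.4425 · 1.0426 / (590 · 3.1149 · 1.1611) ≈ 0.0058182
Gain = 20 log₁₀(0.0058182) ≈ -44.70 dB
∠G = (82.28° + 16.44°) − (89.90° + 71.27° + 30.54°) = -92.99°

At ω = 3561 rad/s:
zero (1 + j3561·0.0125) = 1 + j44.5125 → |·| ≈ 44.524, ∠ ≈ 88.71°
zero (1 + j3561·0.0005) = 1 + j1.7805 → |·| ≈ 2.0421, ∠ ≈ 60.68°
pole (1 + j3561·1) = 1 + j3561 → |·| ≈ 3561, ∠ ≈ 89.98°
pole (1 + j3561·0.005) = 1 + j17.805 → |·| ≈ 17.833, ∠ ≈ 86.79°
pole (1 + j3561·0.001) = 1 + j3.561 → |·| ≈ 3.6987, ∠ ≈ 74.31°
|G| = 1.6 · 44.524 · 2.0421 / (3561 · 17.833 · 3.6987) ≈ 0.00061936
Gain = 20 log₁₀(0.00061936) ≈ -64.16 dB
∠G = (88.71° + 60.68°) − (89.98° + 86.79° + 74.31°) = -101.69°

ω = 590: -44.7 dB, -93.0°; ω = 3561: -64.2 dB, -101.7°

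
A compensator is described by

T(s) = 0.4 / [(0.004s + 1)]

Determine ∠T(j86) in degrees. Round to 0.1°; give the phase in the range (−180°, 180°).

-19.0°

At ω = 86 rad/s:
pole (1 + j86·0.004) = 1 + j0.344 → |·| ≈ 1.0575, ∠ ≈ 18.98°
∠T = (0°) − (18.98°) = -18.98°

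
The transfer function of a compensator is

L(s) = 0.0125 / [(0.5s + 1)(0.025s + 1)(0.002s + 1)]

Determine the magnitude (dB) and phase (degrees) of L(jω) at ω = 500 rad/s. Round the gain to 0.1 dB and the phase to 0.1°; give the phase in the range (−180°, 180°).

At ω = 500 rad/s:
pole (1 + j500·0.5) = 1 + j250 → |·| ≈ 250, ∠ ≈ 89.77°
pole (1 + j500·0.025) = 1 + j12.5 → |·| ≈ 12.54, ∠ ≈ 85.43°
pole (1 + j500·0.002) = 1 + j1 → |·| ≈ 1.4142, ∠ ≈ 45.00°
|L| = 0.0125 · 1 / (250 · 12.54 · 1.4142) ≈ 2.8194e-06
Gain = 20 log₁₀(2.8194e-06) ≈ -111.00 dB
∠L = (0°) − (89.77° + 85.43° + 45.00°) = -220.20° ≡ 139.80° (principal value)

-111.0 dB, 139.8°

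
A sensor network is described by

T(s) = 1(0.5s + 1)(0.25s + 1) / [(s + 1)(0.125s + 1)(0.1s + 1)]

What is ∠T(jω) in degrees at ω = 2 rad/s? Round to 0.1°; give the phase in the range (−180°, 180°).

-17.2°

At ω = 2 rad/s:
zero (1 + j2·0.5) = 1 + j1 → |·| ≈ 1.4142, ∠ ≈ 45.00°
zero (1 + j2·0.25) = 1 + j0.5 → |·| ≈ 1.118, ∠ ≈ 26.57°
pole (1 + j2·1) = 1 + j2 → |·| ≈ 2.2361, ∠ ≈ 63.43°
pole (1 + j2·0.125) = 1 + j0.25 → |·| ≈ 1.0308, ∠ ≈ 14.04°
pole (1 + j2·0.1) = 1 + j0.2 → |·| ≈ 1.0198, ∠ ≈ 11.31°
∠T = (45.00° + 26.57°) − (63.43° + 14.04° + 11.31°) = -17.21°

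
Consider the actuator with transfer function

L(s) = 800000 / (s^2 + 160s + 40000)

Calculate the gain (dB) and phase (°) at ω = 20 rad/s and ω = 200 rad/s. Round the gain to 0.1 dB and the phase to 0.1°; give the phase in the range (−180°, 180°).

At s = jω = j20:
quadratic: (j20)² + 160·j20 + 40000 = 39600 + j3200 → |·| ≈ 39729, ∠ ≈ 4.62°
|L| = 800000 / 39729 ≈ 20.136
Gain = 20 log₁₀(20.136) ≈ 26.08 dB
∠L = 0.00° − 4.62° = -4.62°

At s = jω = j200:
quadratic: (j200)² + 160·j200 + 40000 = 0 + j32000 → |·| ≈ 32000, ∠ ≈ 90.00°
|L| = 800000 / 32000 ≈ 25
Gain = 20 log₁₀(25) ≈ 27.96 dB
∠L = 0.00° − 90.00° = -90.00°

ω = 20: 26.1 dB, -4.6°; ω = 200: 28.0 dB, -90.0°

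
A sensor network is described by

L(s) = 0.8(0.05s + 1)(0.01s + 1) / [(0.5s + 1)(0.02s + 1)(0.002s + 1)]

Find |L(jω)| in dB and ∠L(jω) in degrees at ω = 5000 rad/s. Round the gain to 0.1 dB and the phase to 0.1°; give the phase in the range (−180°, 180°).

-48.0 dB, -85.1°

At ω = 5000 rad/s:
zero (1 + j5000·0.05) = 1 + j250 → |·| ≈ 250, ∠ ≈ 89.77°
zero (1 + j5000·0.01) = 1 + j50 → |·| ≈ 50.01, ∠ ≈ 88.85°
pole (1 + j5000·0.5) = 1 + j2500 → |·| ≈ 2500, ∠ ≈ 89.98°
pole (1 + j5000·0.02) = 1 + j100 → |·| ≈ 100, ∠ ≈ 89.43°
pole (1 + j5000·0.002) = 1 + j10 → |·| ≈ 10.05, ∠ ≈ 84.29°
|L| = 0.8 · 250 · 50.01 / (2500 · 100 · 10.05) ≈ 0.0039809
Gain = 20 log₁₀(0.0039809) ≈ -48.00 dB
∠L = (89.77° + 88.85°) − (89.98° + 89.43° + 84.29°) = -85.08°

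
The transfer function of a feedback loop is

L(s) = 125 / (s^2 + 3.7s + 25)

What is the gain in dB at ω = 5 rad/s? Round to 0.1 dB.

At s = jω = j5:
quadratic: (j5)² + 3.7·j5 + 25 = 0 + j18.5 → |·| ≈ 18.5, ∠ ≈ 90.00°
|L| = 125 / 18.5 ≈ 6.7568
Gain = 20 log₁₀(6.7568) ≈ 16.59 dB

16.6 dB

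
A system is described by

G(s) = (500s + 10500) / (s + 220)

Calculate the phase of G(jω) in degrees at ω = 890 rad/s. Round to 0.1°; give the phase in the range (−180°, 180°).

12.5°

Substitute s = j890:
Numerator: 500(j890) + 10500 = 10500 + j445000
Denominator: (j890) + 220 = 220 + j890
|N| = √(10500² + 445000²) ≈ 4.4512e+05, ∠N ≈ 88.65°
|D| = √(220² + 890²) ≈ 916.79, ∠D ≈ 76.12°
∠G = 88.65° − 76.12° = 12.53°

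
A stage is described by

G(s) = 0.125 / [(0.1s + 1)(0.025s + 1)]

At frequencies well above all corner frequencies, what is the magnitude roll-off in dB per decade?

Each pole contributes −20 dB/decade at high frequency; each zero contributes +20 dB/decade.
Net: 0 zero(s) − 2 pole(s) → -40 dB/decade.

-40 dB/decade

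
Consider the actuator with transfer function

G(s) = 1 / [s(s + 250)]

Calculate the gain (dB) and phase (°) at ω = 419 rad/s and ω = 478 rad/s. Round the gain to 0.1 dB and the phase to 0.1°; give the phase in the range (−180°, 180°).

ω = 419: -106.2 dB, -149.2°; ω = 478: -108.2 dB, -152.4°

At s = jω = j419:
pole (s+250): 250 + j419 → |·| = √(250²+419²) = √238061 ≈ 487.91, ∠ = arctan(419/250) ≈ 59.18°
pole at origin: |s| = 419, ∠ = 90.00° (in denominator)
|G| = 1 / 2.0443e+05 ≈ 4.8916e-06
Gain = 20 log₁₀(4.8916e-06) ≈ -106.21 dB
∠G = 0.00° − 149.18° = -149.18°

At s = jω = j478:
pole (s+250): 250 + j478 → |·| = √(250²+478²) = √290984 ≈ 539.43, ∠ = arctan(478/250) ≈ 62.39°
pole at origin: |s| = 478, ∠ = 90.00° (in denominator)
|G| = 1 / 2.5785e+05 ≈ 3.8782e-06
Gain = 20 log₁₀(3.8782e-06) ≈ -108.23 dB
∠G = 0.00° − 152.39° = -152.39°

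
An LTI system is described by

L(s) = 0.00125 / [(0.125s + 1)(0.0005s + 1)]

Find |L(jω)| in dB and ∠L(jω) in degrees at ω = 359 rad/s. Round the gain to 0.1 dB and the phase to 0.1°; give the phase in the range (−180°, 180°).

At ω = 359 rad/s:
pole (1 + j359·0.125) = 1 + j44.875 → |·| ≈ 44.886, ∠ ≈ 88.72°
pole (1 + j359·0.0005) = 1 + j0.1795 → |·| ≈ 1.016, ∠ ≈ 10.18°
|L| = 0.00125 · 1 / (44.886 · 1.016) ≈ 2.741e-05
Gain = 20 log₁₀(2.741e-05) ≈ -91.24 dB
∠L = (0°) − (88.72° + 10.18°) = -98.90°

-91.2 dB, -98.9°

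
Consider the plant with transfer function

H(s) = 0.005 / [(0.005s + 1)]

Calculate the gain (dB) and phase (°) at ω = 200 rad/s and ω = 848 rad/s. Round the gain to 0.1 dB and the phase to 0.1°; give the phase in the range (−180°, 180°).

ω = 200: -49.0 dB, -45.0°; ω = 848: -58.8 dB, -76.7°

At ω = 200 rad/s:
pole (1 + j200·0.005) = 1 + j1 → |·| ≈ 1.4142, ∠ ≈ 45.00°
|H| = 0.005 · 1 / (1.4142) ≈ 0.0035356
Gain = 20 log₁₀(0.0035356) ≈ -49.03 dB
∠H = (0°) − (45.00°) = -45.00°

At ω = 848 rad/s:
pole (1 + j848·0.005) = 1 + j4.24 → |·| ≈ 4.3563, ∠ ≈ 76.73°
|H| = 0.005 · 1 / (4.3563) ≈ 0.0011478
Gain = 20 log₁₀(0.0011478) ≈ -58.80 dB
∠H = (0°) − (76.73°) = -76.73°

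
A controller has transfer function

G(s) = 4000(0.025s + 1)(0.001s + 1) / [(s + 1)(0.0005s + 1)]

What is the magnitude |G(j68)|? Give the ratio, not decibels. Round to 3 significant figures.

116

At ω = 68 rad/s:
zero (1 + j68·0.025) = 1 + j1.7 → |·| ≈ 1.9723, ∠ ≈ 59.53°
zero (1 + j68·0.001) = 1 + j0.068 → |·| ≈ 1.0023, ∠ ≈ 3.89°
pole (1 + j68·1) = 1 + j68 → |·| ≈ 68.007, ∠ ≈ 89.16°
pole (1 + j68·0.0005) = 1 + j0.034 → |·| ≈ 1.0006, ∠ ≈ 1.95°
|G| = 4000 · 1.9723 · 1.0023 / (68.007 · 1.0006) ≈ 116.2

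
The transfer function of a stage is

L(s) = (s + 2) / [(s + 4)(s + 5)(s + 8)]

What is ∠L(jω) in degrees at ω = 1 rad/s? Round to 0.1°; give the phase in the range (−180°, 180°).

-5.9°

At s = jω = j1:
zero (s+2): 2 + j1 → |·| = √(2²+1²) = √5 ≈ 2.2361, ∠ = arctan(1/2) ≈ 26.57°
pole (s+4): 4 + j1 → |·| = √(4²+1²) = √17 ≈ 4.1231, ∠ = arctan(1/4) ≈ 14.04°
pole (s+5): 5 + j1 → |·| = √(5²+1²) = √26 ≈ 5.099, ∠ = arctan(1/5) ≈ 11.31°
pole (s+8): 8 + j1 → |·| = √(8²+1²) = √65 ≈ 8.0623, ∠ = arctan(1/8) ≈ 7.13°
∠L = 26.57° − 32.48° = -5.91°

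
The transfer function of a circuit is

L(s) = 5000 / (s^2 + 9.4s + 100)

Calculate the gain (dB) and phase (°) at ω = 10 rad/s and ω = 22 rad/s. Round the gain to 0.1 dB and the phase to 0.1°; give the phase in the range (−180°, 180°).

ω = 10: 34.5 dB, -90.0°; ω = 22: 21.2 dB, -151.7°

At s = jω = j10:
quadratic: (j10)² + 9.4·j10 + 100 = 0 + j94 → |·| ≈ 94, ∠ ≈ 90.00°
|L| = 5000 / 94 ≈ 53.191
Gain = 20 log₁₀(53.191) ≈ 34.52 dB
∠L = 0.00° − 90.00° = -90.00°

At s = jω = j22:
quadratic: (j22)² + 9.4·j22 + 100 = -384 + j206.8 → |·| ≈ 436.14, ∠ ≈ 151.70°
|L| = 5000 / 436.14 ≈ 11.464
Gain = 20 log₁₀(11.464) ≈ 21.19 dB
∠L = 0.00° − 151.70° = -151.70°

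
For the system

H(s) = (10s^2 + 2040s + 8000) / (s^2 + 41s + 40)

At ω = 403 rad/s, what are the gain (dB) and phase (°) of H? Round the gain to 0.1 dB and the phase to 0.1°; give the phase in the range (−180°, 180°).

Substitute s = j403:
Numerator: 10(j403)^2 + 2040(j403) + 8000 = -1616090 + j822120
Denominator: (j403)^2 + 41(j403) + 40 = -162369 + j16523
|N| = √(1616090² + 822120²) ≈ 1.8132e+06, ∠N ≈ 153.04°
|D| = √(162369² + 16523²) ≈ 1.6321e+05, ∠D ≈ 174.19°
|H| = 1.8132e+06 / 1.6321e+05 ≈ 11.11
Gain = 20 log₁₀(11.11) ≈ 20.91 dB
∠H = 153.04° − 174.19° = -21.15°

20.9 dB, -21.2°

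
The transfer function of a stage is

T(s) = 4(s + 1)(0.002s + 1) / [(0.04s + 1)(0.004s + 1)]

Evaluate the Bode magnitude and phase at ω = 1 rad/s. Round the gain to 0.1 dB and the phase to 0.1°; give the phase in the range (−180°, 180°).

At ω = 1 rad/s:
zero (1 + j1·1) = 1 + j1 → |·| ≈ 1.4142, ∠ ≈ 45.00°
zero (1 + j1·0.002) = 1 + j0.002 → |·| ≈ 1, ∠ ≈ 0.11°
pole (1 + j1·0.04) = 1 + j0.04 → |·| ≈ 1.0008, ∠ ≈ 2.29°
pole (1 + j1·0.004) = 1 + j0.004 → |·| ≈ 1, ∠ ≈ 0.23°
|T| = 4 · 1.4142 · 1 / (1.0008 · 1) ≈ 5.6523
Gain = 20 log₁₀(5.6523) ≈ 15.04 dB
∠T = (45.00° + 0.11°) − (2.29° + 0.23°) = 42.59°

15.0 dB, 42.6°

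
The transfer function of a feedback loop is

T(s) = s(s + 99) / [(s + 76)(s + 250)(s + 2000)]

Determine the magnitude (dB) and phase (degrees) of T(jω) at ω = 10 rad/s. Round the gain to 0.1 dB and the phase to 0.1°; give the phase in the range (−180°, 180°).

-91.7 dB, 85.7°

At s = jω = j10:
zero (s+99): 99 + j10 → |·| = √(99²+10²) = √9901 ≈ 99.504, ∠ = arctan(10/99) ≈ 5.77°
zero at origin: s = j10 → |·| = 10, ∠ = 90.00°
pole (s+76): 76 + j10 → |·| = √(76²+10²) = √5876 ≈ 76.655, ∠ = arctan(10/76) ≈ 7.50°
pole (s+250): 250 + j10 → |·| = √(250²+10²) = √62600 ≈ 250.2, ∠ = arctan(10/250) ≈ 2.29°
pole (s+2000): 2000 + j10 → |·| = √(2000²+10²) = √4000100 ≈ 2000, ∠ = arctan(10/2000) ≈ 0.29°
|T| = 1 · 995.04 / 3.8358e+07 ≈ 2.5941e-05
Gain = 20 log₁₀(2.5941e-05) ≈ -91.72 dB
∠T = 95.77° − 10.08° = 85.69°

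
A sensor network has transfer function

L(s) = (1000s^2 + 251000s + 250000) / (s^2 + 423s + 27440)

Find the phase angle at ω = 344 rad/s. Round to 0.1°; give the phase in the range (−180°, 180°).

21.8°

Substitute s = j344:
Numerator: 1000(j344)^2 + 251000(j344) + 250000 = -118086000 + j86344000
Denominator: (j344)^2 + 423(j344) + 27440 = -90896 + j145512
|N| = √(118086000² + 86344000²) ≈ 1.4629e+08, ∠N ≈ 143.83°
|D| = √(90896² + 145512²) ≈ 1.7157e+05, ∠D ≈ 121.99°
∠L = 143.83° − 121.99° = 21.84°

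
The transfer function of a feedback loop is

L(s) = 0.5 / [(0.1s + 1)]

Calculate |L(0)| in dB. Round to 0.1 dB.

-6.0 dB

L(0) = 0.5 · 1 / 1 = 0.5
20 log₁₀(0.5) ≈ -6.02 dB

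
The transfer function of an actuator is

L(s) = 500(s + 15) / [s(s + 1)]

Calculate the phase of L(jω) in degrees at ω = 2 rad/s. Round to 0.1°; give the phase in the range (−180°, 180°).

-145.8°

At s = jω = j2:
zero (s+15): 15 + j2 → |·| = √(15²+2²) = √229 ≈ 15.133, ∠ = arctan(2/15) ≈ 7.59°
pole (s+1): 1 + j2 → |·| = √(1²+2²) = √5 ≈ 2.2361, ∠ = arctan(2/1) ≈ 63.43°
pole at origin: |s| = 2, ∠ = 90.00° (in denominator)
∠L = 7.59° − 153.43° = -145.84°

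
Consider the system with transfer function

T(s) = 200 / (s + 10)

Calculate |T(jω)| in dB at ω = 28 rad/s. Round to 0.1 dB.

16.6 dB

At s = jω = j28:
pole (s+10): 10 + j28 → |·| = √(10²+28²) = √884 ≈ 29.732, ∠ = arctan(28/10) ≈ 70.35°
|T| = 200 / 29.732 ≈ 6.7268
Gain = 20 log₁₀(6.7268) ≈ 16.56 dB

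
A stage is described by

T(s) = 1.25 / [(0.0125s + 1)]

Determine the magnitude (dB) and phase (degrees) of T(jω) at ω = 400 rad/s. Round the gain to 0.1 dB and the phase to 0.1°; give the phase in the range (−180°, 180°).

-12.2 dB, -78.7°

At ω = 400 rad/s:
pole (1 + j400·0.0125) = 1 + j5 → |·| ≈ 5.099, ∠ ≈ 78.69°
|T| = 1.25 · 1 / (5.099) ≈ 0.24515
Gain = 20 log₁₀(0.24515) ≈ -12.21 dB
∠T = (0°) − (78.69°) = -78.69°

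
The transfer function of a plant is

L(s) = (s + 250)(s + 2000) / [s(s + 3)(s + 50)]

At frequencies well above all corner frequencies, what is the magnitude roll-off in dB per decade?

Each pole contributes −20 dB/decade at high frequency; each zero contributes +20 dB/decade.
Net: 2 zero(s) − 3 pole(s) → -20 dB/decade.

-20 dB/decade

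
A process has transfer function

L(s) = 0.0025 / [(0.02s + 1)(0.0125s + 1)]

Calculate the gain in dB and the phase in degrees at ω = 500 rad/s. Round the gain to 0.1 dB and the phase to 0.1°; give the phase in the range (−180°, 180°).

-88.1 dB, -165.2°

At ω = 500 rad/s:
pole (1 + j500·0.02) = 1 + j10 → |·| ≈ 10.05, ∠ ≈ 84.29°
pole (1 + j500·0.0125) = 1 + j6.25 → |·| ≈ 6.3295, ∠ ≈ 80.91°
|L| = 0.0025 · 1 / (10.05 · 6.3295) ≈ 3.9301e-05
Gain = 20 log₁₀(3.9301e-05) ≈ -88.11 dB
∠L = (0°) − (84.29° + 80.91°) = -165.20°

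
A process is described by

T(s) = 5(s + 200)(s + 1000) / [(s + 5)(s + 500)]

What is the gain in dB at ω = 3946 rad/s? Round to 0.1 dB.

14.2 dB

At s = jω = j3946:
zero (s+200): 200 + j3946 → |·| = √(200²+3946²) = √15610916 ≈ 3951.1, ∠ = arctan(3946/200) ≈ 87.10°
zero (s+1000): 1000 + j3946 → |·| = √(1000²+3946²) = √16570916 ≈ 4070.7, ∠ = arctan(3946/1000) ≈ 75.78°
pole (s+5): 5 + j3946 → |·| = √(5²+3946²) = √15570941 ≈ 3946, ∠ = arctan(3946/5) ≈ 89.93°
pole (s+500): 500 + j3946 → |·| = √(500²+3946²) = √15820916 ≈ 3977.6, ∠ = arctan(3946/500) ≈ 82.78°
|T| = 5 · 1.6084e+07 / 1.5696e+07 ≈ 5.1236
Gain = 20 log₁₀(5.1236) ≈ 14.19 dB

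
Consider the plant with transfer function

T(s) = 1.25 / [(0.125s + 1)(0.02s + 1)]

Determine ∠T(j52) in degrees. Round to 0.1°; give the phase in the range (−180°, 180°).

-127.4°

At ω = 52 rad/s:
pole (1 + j52·0.125) = 1 + j6.5 → |·| ≈ 6.5765, ∠ ≈ 81.25°
pole (1 + j52·0.02) = 1 + j1.04 → |·| ≈ 1.4428, ∠ ≈ 46.12°
∠T = (0°) − (81.25° + 46.12°) = -127.37°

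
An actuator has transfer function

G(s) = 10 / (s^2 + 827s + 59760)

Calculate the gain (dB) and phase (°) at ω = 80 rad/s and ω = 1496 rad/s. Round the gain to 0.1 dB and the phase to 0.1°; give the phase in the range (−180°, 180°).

ω = 80: -78.6 dB, -51.1°; ω = 1496: -108.0 dB, -150.4°

Substitute s = j80:
Numerator: 10 = 10 + j0
Denominator: (j80)^2 + 827(j80) + 59760 = 53360 + j66160
|N| = √(10² + 0²) ≈ 10, ∠N ≈ 0.00°
|D| = √(53360² + 66160²) ≈ 84997, ∠D ≈ 51.11°
|G| = 10 / 84997 ≈ 0.00011765
Gain = 20 log₁₀(0.00011765) ≈ -78.59 dB
∠G = 0.00° − 51.11° = -51.11°

Substitute s = j1496:
Numerator: 10 = 10 + j0
Denominator: (j1496)^2 + 827(j1496) + 59760 = -2178256 + j1237192
|N| = √(10² + 0²) ≈ 10, ∠N ≈ 0.00°
|D| = √(2178256² + 1237192²) ≈ 2.5051e+06, ∠D ≈ 150.40°
|G| = 10 / 2.5051e+06 ≈ 3.9919e-06
Gain = 20 log₁₀(3.9919e-06) ≈ -107.98 dB
∠G = 0.00° − 150.40° = -150.40°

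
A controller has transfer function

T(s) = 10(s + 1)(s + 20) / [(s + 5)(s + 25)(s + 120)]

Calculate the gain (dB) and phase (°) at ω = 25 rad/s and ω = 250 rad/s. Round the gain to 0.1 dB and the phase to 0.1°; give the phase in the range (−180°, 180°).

ω = 25: -22.8 dB, 3.6°; ω = 250: -28.9 dB, -62.3°

At s = jω = j25:
zero (s+1): 1 + j25 → |·| = √(1²+25²) = √626 ≈ 25.02, ∠ = arctan(25/1) ≈ 87.71°
zero (s+20): 20 + j25 → |·| = √(20²+25²) = √1025 ≈ 32.016, ∠ = arctan(25/20) ≈ 51.34°
pole (s+5): 5 + j25 → |·| = √(5²+25²) = √650 ≈ 25.495, ∠ = arctan(25/5) ≈ 78.69°
pole (s+25): 25 + j25 → |·| = √(25²+25²) = √1250 ≈ 35.355, ∠ = arctan(25/25) ≈ 45.00°
pole (s+120): 120 + j25 → |·| = √(120²+25²) = √15025 ≈ 122.58, ∠ = arctan(25/120) ≈ 11.77°
|T| = 10 · 801.04 / 1.1049e+05 ≈ 0.072499
Gain = 20 log₁₀(0.072499) ≈ -22.79 dB
∠T = 139.05° − 135.46° = 3.59°

At s = jω = j250:
zero (s+1): 1 + j250 → |·| = √(1²+250²) = √62501 ≈ 250, ∠ = arctan(250/1) ≈ 89.77°
zero (s+20): 20 + j250 → |·| = √(20²+250²) = √62900 ≈ 250.8, ∠ = arctan(250/20) ≈ 85.43°
pole (s+5): 5 + j250 → |·| = √(5²+250²) = √62525 ≈ 250.05, ∠ = arctan(250/5) ≈ 88.85°
pole (s+25): 25 + j250 → |·| = √(25²+250²) = √63125 ≈ 251.25, ∠ = arctan(250/25) ≈ 84.29°
pole (s+120): 120 + j250 → |·| = √(120²+250²) = √76900 ≈ 277.31, ∠ = arctan(250/120) ≈ 64.36°
|T| = 10 · 62700 / 1.7422e+07 ≈ 0.035989
Gain = 20 log₁₀(0.035989) ≈ -28.88 dB
∠T = 175.20° − 237.50° = -62.30°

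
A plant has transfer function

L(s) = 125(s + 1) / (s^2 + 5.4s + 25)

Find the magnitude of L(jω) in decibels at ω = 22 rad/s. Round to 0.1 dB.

At s = jω = j22:
zero (s+1): 1 + j22 → |·| = √(1²+22²) = √485 ≈ 22.023, ∠ = arctan(22/1) ≈ 87.40°
quadratic: (j22)² + 5.4·j22 + 25 = -459 + j118.8 → |·| ≈ 474.12, ∠ ≈ 165.49°
|L| = 125 · 22.023 / 474.12 ≈ 5.8063
Gain = 20 log₁₀(5.8063) ≈ 15.28 dB

15.3 dB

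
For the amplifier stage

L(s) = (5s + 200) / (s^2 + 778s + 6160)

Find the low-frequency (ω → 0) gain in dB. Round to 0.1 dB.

L(0) = 200 / 6160 ≈ 0.032468
20 log₁₀(0.032468) ≈ -29.77 dB

-29.8 dB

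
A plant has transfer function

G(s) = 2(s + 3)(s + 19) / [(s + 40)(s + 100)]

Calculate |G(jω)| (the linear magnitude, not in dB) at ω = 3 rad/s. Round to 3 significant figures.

At s = jω = j3:
zero (s+3): 3 + j3 → |·| = √(3²+3²) = √18 ≈ 4.2426, ∠ = arctan(3/3) ≈ 45.00°
zero (s+19): 19 + j3 → |·| = √(19²+3²) = √370 ≈ 19.235, ∠ = arctan(3/19) ≈ 8.97°
pole (s+40): 40 + j3 → |·| = √(40²+3²) = √1609 ≈ 40.112, ∠ = arctan(3/40) ≈ 4.29°
pole (s+100): 100 + j3 → |·| = √(100²+3²) = √10009 ≈ 100.04, ∠ = arctan(3/100) ≈ 1.72°
|G| = 2 · 81.606 / 4012.8 ≈ 0.040673

0.0407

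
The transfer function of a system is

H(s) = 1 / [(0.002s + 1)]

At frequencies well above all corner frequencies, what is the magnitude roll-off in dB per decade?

-20 dB/decade

Each pole contributes −20 dB/decade at high frequency; each zero contributes +20 dB/decade.
Net: 0 zero(s) − 1 pole(s) → -20 dB/decade.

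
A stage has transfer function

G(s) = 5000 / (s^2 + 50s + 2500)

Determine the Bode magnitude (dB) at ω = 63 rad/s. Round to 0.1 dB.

At s = jω = j63:
quadratic: (j63)² + 50·j63 + 2500 = -1469 + j3150 → |·| ≈ 3475.7, ∠ ≈ 115.00°
|G| = 5000 / 3475.7 ≈ 1.4386
Gain = 20 log₁₀(1.4386) ≈ 3.16 dB

3.2 dB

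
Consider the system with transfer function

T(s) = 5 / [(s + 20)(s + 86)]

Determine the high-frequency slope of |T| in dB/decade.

Each pole contributes −20 dB/decade at high frequency; each zero contributes +20 dB/decade.
Net: 0 zero(s) − 2 pole(s) → -40 dB/decade.

-40 dB/decade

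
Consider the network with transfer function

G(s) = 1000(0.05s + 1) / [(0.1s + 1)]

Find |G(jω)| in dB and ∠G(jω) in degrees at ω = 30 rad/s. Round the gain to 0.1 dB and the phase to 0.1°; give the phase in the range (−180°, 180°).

55.1 dB, -15.3°

At ω = 30 rad/s:
zero (1 + j30·0.05) = 1 + j1.5 → |·| ≈ 1.8028, ∠ ≈ 56.31°
pole (1 + j30·0.1) = 1 + j3 → |·| ≈ 3.1623, ∠ ≈ 71.57°
|G| = 1000 · 1.8028 / (3.1623) ≈ 570.09
Gain = 20 log₁₀(570.09) ≈ 55.12 dB
∠G = (56.31°) − (71.57°) = -15.26°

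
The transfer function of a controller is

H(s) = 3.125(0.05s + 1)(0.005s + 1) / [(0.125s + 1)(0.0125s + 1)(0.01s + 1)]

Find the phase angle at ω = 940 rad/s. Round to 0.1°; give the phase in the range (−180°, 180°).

At ω = 940 rad/s:
zero (1 + j940·0.05) = 1 + j47 → |·| ≈ 47.011, ∠ ≈ 88.78°
zero (1 + j940·0.005) = 1 + j4.7 → |·| ≈ 4.8052, ∠ ≈ 77.99°
pole (1 + j940·0.125) = 1 + j117.5 → |·| ≈ 117.5, ∠ ≈ 89.51°
pole (1 + j940·0.0125) = 1 + j11.75 → |·| ≈ 11.792, ∠ ≈ 85.14°
pole (1 + j940·0.01) = 1 + j9.4 → |·| ≈ 9.453, ∠ ≈ 83.93°
∠H = (88.78° + 77.99°) − (89.51° + 85.14° + 83.93°) = -91.81°

-91.8°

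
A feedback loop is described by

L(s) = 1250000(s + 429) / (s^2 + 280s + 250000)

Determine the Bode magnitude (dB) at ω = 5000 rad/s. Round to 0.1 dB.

48.1 dB

At s = jω = j5000:
zero (s+429): 429 + j5000 → |·| = √(429²+5000²) = √25184041 ≈ 5018.4, ∠ = arctan(5000/429) ≈ 85.10°
quadratic: (j5000)² + 280·j5000 + 250000 = -24750000 + j1400000 → |·| ≈ 2.479e+07, ∠ ≈ 176.76°
|L| = 1250000 · 5018.4 / 2.479e+07 ≈ 253.05
Gain = 20 log₁₀(253.05) ≈ 48.06 dB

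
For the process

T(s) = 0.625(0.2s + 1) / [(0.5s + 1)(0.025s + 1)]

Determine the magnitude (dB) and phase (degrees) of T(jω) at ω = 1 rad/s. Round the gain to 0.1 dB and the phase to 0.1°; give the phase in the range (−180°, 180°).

-4.9 dB, -16.7°

At ω = 1 rad/s:
zero (1 + j1·0.2) = 1 + j0.2 → |·| ≈ 1.0198, ∠ ≈ 11.31°
pole (1 + j1·0.5) = 1 + j0.5 → |·| ≈ 1.118, ∠ ≈ 26.57°
pole (1 + j1·0.025) = 1 + j0.025 → |·| ≈ 1.0003, ∠ ≈ 1.43°
|T| = 0.625 · 1.0198 / (1.118 · 1.0003) ≈ 0.56993
Gain = 20 log₁₀(0.56993) ≈ -4.88 dB
∠T = (11.31°) − (26.57° + 1.43°) = -16.69°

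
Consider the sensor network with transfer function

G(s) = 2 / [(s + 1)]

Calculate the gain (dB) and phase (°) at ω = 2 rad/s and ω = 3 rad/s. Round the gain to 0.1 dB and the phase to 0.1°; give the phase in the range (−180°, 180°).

At ω = 2 rad/s:
pole (1 + j2·1) = 1 + j2 → |·| ≈ 2.2361, ∠ ≈ 63.43°
|G| = 2 · 1 / (2.2361) ≈ 0.89441
Gain = 20 log₁₀(0.89441) ≈ -0.97 dB
∠G = (0°) − (63.43°) = -63.43°

At ω = 3 rad/s:
pole (1 + j3·1) = 1 + j3 → |·| ≈ 3.1623, ∠ ≈ 71.57°
|G| = 2 · 1 / (3.1623) ≈ 0.63245
Gain = 20 log₁₀(0.63245) ≈ -3.98 dB
∠G = (0°) − (71.57°) = -71.57°

ω = 2: -1.0 dB, -63.4°; ω = 3: -4.0 dB, -71.6°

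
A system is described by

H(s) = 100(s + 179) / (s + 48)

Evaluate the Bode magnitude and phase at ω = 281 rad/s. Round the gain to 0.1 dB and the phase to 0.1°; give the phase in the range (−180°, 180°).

41.4 dB, -22.8°

At s = jω = j281:
zero (s+179): 179 + j281 → |·| = √(179²+281²) = √111002 ≈ 333.17, ∠ = arctan(281/179) ≈ 57.50°
pole (s+48): 48 + j281 → |·| = √(48²+281²) = √81265 ≈ 285.07, ∠ = arctan(281/48) ≈ 80.31°
|H| = 100 · 333.17 / 285.07 ≈ 116.87
Gain = 20 log₁₀(116.87) ≈ 41.35 dB
∠H = 57.50° − 80.31° = -22.81°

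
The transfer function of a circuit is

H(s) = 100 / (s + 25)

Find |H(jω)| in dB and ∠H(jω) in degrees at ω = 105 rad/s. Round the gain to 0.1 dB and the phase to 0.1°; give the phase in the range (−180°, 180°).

-0.7 dB, -76.6°

At s = jω = j105:
pole (s+25): 25 + j105 → |·| = √(25²+105²) = √11650 ≈ 107.94, ∠ = arctan(105/25) ≈ 76.61°
|H| = 100 / 107.94 ≈ 0.92644
Gain = 20 log₁₀(0.92644) ≈ -0.66 dB
∠H = 0.00° − 76.61° = -76.61°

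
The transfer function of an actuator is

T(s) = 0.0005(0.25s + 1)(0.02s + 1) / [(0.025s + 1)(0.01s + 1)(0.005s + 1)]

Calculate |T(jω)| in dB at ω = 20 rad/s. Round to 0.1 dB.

-52.4 dB

At ω = 20 rad/s:
zero (1 + j20·0.25) = 1 + j5 → |·| ≈ 5.099, ∠ ≈ 78.69°
zero (1 + j20·0.02) = 1 + j0.4 → |·| ≈ 1.077, ∠ ≈ 21.80°
pole (1 + j20·0.025) = 1 + j0.5 → |·| ≈ 1.118, ∠ ≈ 26.57°
pole (1 + j20·0.01) = 1 + j0.2 → |·| ≈ 1.0198, ∠ ≈ 11.31°
pole (1 + j20·0.005) = 1 + j0.1 → |·| ≈ 1.005, ∠ ≈ 5.71°
|T| = 0.0005 · 5.099 · 1.077 / (1.118 · 1.0198 · 1.005) ≈ 0.0023963
Gain = 20 log₁₀(0.0023963) ≈ -52.41 dB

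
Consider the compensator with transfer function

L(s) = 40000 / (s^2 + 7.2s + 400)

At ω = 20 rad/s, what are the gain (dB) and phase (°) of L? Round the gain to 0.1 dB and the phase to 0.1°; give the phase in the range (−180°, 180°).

At s = jω = j20:
quadratic: (j20)² + 7.2·j20 + 400 = 0 + j144 → |·| ≈ 144, ∠ ≈ 90.00°
|L| = 40000 / 144 ≈ 277.78
Gain = 20 log₁₀(277.78) ≈ 48.87 dB
∠L = 0.00° − 90.00° = -90.00°

48.9 dB, -90.0°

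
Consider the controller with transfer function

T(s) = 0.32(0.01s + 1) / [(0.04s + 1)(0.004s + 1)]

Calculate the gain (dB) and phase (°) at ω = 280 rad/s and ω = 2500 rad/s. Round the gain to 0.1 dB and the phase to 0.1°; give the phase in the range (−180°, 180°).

ω = 280: -25.0 dB, -62.8°; ω = 2500: -42.0 dB, -86.0°

At ω = 280 rad/s:
zero (1 + j280·0.01) = 1 + j2.8 → |·| ≈ 2.9732, ∠ ≈ 70.35°
pole (1 + j280·0.04) = 1 + j11.2 → |·| ≈ 11.245, ∠ ≈ 84.90°
pole (1 + j280·0.004) = 1 + j1.12 → |·| ≈ 1.5015, ∠ ≈ 48.24°
|T| = 0.32 · 2.9732 / (11.245 · 1.5015) ≈ 0.056349
Gain = 20 log₁₀(0.056349) ≈ -24.98 dB
∠T = (70.35°) − (84.90° + 48.24°) = -62.79°

At ω = 2500 rad/s:
zero (1 + j2500·0.01) = 1 + j25 → |·| ≈ 25.02, ∠ ≈ 87.71°
pole (1 + j2500·0.04) = 1 + j100 → |·| ≈ 100, ∠ ≈ 89.43°
pole (1 + j2500·0.004) = 1 + j10 → |·| ≈ 10.05, ∠ ≈ 84.29°
|T| = 0.32 · 25.02 / (100 · 10.05) ≈ 0.0079666
Gain = 20 log₁₀(0.0079666) ≈ -41.97 dB
∠T = (87.71°) − (89.43° + 84.29°) = -86.01°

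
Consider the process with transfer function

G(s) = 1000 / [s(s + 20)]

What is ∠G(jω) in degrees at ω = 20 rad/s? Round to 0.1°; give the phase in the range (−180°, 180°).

-135.0°

At s = jω = j20:
pole (s+20): 20 + j20 → |·| = √(20²+20²) = √800 ≈ 28.284, ∠ = arctan(20/20) ≈ 45.00°
pole at origin: |s| = 20, ∠ = 90.00° (in denominator)
∠G = 0.00° − 135.00° = -135.00°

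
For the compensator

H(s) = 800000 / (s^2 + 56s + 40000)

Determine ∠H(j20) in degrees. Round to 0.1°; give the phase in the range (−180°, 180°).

At s = jω = j20:
quadratic: (j20)² + 56·j20 + 40000 = 39600 + j1120 → |·| ≈ 39616, ∠ ≈ 1.62°
∠H = 0.00° − 1.62° = -1.62°

-1.6°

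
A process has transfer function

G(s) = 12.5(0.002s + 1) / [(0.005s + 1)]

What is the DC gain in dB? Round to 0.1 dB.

G(0) = 12.5 · 1 / 1 = 12.5
20 log₁₀(12.5) ≈ 21.94 dB

21.9 dB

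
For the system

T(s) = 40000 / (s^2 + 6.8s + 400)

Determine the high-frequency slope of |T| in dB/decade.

-40 dB/decade

Each pole contributes −20 dB/decade at high frequency; each zero contributes +20 dB/decade.
Net: 0 zero(s) − 2 pole(s) → -40 dB/decade.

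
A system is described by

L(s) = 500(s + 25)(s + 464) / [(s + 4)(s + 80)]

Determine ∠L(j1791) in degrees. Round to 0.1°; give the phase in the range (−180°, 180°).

At s = jω = j1791:
zero (s+25): 25 + j1791 → |·| = √(25²+1791²) = √3208306 ≈ 1791.2, ∠ = arctan(1791/25) ≈ 89.20°
zero (s+464): 464 + j1791 → |·| = √(464²+1791²) = √3422977 ≈ 1850.1, ∠ = arctan(1791/464) ≈ 75.48°
pole (s+4): 4 + j1791 → |·| = √(4²+1791²) = √3207697 ≈ 1791, ∠ = arctan(1791/4) ≈ 89.87°
pole (s+80): 80 + j1791 → |·| = √(80²+1791²) = √3214081 ≈ 1792.8, ∠ = arctan(1791/80) ≈ 87.44°
∠L = 164.68° − 177.31° = -12.63°

-12.6°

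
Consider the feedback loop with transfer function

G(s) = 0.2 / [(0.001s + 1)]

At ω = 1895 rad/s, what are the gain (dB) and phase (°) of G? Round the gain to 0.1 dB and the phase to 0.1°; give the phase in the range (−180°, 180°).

-20.6 dB, -62.2°

At ω = 1895 rad/s:
pole (1 + j1895·0.001) = 1 + j1.895 → |·| ≈ 2.1427, ∠ ≈ 62.18°
|G| = 0.2 · 1 / (2.1427) ≈ 0.09334
Gain = 20 log₁₀(0.09334) ≈ -20.60 dB
∠G = (0°) − (62.18°) = -62.18°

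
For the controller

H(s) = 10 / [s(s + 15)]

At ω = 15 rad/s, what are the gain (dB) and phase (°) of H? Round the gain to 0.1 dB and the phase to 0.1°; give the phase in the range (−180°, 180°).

At s = jω = j15:
pole (s+15): 15 + j15 → |·| = √(15²+15²) = √450 ≈ 21.213, ∠ = arctan(15/15) ≈ 45.00°
pole at origin: |s| = 15, ∠ = 90.00° (in denominator)
|H| = 10 / 318.19 ≈ 0.031428
Gain = 20 log₁₀(0.031428) ≈ -30.05 dB
∠H = 0.00° − 135.00° = -135.00°

-30.1 dB, -135.0°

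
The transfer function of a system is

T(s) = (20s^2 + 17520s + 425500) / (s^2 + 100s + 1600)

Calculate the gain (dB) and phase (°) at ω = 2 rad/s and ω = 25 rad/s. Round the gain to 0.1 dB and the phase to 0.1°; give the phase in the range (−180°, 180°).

ω = 2: 48.5 dB, -2.4°; ω = 25: 47.0 dB, -22.0°

Substitute s = j2:
Numerator: 20(j2)^2 + 17520(j2) + 425500 = 425420 + j35040
Denominator: (j2)^2 + 100(j2) + 1600 = 1596 + j200
|N| = √(425420² + 35040²) ≈ 4.2686e+05, ∠N ≈ 4.71°
|D| = √(1596² + 200²) ≈ 1608.5, ∠D ≈ 7.14°
|T| = 4.2686e+05 / 1608.5 ≈ 265.38
Gain = 20 log₁₀(265.38) ≈ 48.48 dB
∠T = 4.71° − 7.14° = -2.43°

Substitute s = j25:
Numerator: 20(j25)^2 + 17520(j25) + 425500 = 413000 + j438000
Denominator: (j25)^2 + 100(j25) + 1600 = 975 + j2500
|N| = √(413000² + 438000²) ≈ 6.0201e+05, ∠N ≈ 46.68°
|D| = √(975² + 2500²) ≈ 2683.4, ∠D ≈ 68.69°
|T| = 6.0201e+05 / 2683.4 ≈ 224.35
Gain = 20 log₁₀(224.35) ≈ 47.02 dB
∠T = 46.68° − 68.69° = -22.01°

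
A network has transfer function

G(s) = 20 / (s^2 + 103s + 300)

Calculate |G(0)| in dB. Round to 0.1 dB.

-23.5 dB

G(0) = 20 / 300 ≈ 0.066667
20 log₁₀(0.066667) ≈ -23.52 dB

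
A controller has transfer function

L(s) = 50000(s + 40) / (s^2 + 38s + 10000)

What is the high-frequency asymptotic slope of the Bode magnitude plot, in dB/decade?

-20 dB/decade

Each pole contributes −20 dB/decade at high frequency; each zero contributes +20 dB/decade.
Net: 1 zero(s) − 2 pole(s) → -20 dB/decade.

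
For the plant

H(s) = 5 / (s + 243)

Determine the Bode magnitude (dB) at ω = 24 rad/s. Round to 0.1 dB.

-33.8 dB

At s = jω = j24:
pole (s+243): 243 + j24 → |·| = √(243²+24²) = √59625 ≈ 244.18, ∠ = arctan(24/243) ≈ 5.64°
|H| = 5 / 244.18 ≈ 0.020477
Gain = 20 log₁₀(0.020477) ≈ -33.77 dB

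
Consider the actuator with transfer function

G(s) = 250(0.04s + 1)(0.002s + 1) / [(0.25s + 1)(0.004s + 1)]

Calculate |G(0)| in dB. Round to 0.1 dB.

48.0 dB

G(0) = 250 · 1 / 1 = 250
20 log₁₀(250) ≈ 47.96 dB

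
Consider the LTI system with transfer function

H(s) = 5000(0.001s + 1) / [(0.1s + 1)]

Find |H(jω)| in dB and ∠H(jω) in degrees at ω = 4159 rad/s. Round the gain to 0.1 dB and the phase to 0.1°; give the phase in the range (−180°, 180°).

34.2 dB, -13.4°

At ω = 4159 rad/s:
zero (1 + j4159·0.001) = 1 + j4.159 → |·| ≈ 4.2775, ∠ ≈ 76.48°
pole (1 + j4159·0.1) = 1 + j415.9 → |·| ≈ 415.9, ∠ ≈ 89.86°
|H| = 5000 · 4.2775 / (415.9) ≈ 51.425
Gain = 20 log₁₀(51.425) ≈ 34.22 dB
∠H = (76.48°) − (89.86°) = -13.38°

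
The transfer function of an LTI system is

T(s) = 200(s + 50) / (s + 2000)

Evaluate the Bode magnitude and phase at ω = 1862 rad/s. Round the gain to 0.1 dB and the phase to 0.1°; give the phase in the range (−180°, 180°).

42.7 dB, 45.5°

At s = jω = j1862:
zero (s+50): 50 + j1862 → |·| = √(50²+1862²) = √3469544 ≈ 1862.7, ∠ = arctan(1862/50) ≈ 88.46°
pole (s+2000): 2000 + j1862 → |·| = √(2000²+1862²) = √7467044 ≈ 2732.6, ∠ = arctan(1862/2000) ≈ 42.95°
|T| = 200 · 1862.7 / 2732.6 ≈ 136.33
Gain = 20 log₁₀(136.33) ≈ 42.69 dB
∠T = 88.46° − 42.95° = 45.51°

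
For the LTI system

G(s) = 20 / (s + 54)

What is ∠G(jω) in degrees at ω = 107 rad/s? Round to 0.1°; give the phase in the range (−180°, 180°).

-63.2°

At s = jω = j107:
pole (s+54): 54 + j107 → |·| = √(54²+107²) = √14365 ≈ 119.85, ∠ = arctan(107/54) ≈ 63.22°
∠G = 0.00° − 63.22° = -63.22°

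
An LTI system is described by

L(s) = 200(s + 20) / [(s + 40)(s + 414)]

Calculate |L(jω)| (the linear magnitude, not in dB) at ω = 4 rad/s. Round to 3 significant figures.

At s = jω = j4:
zero (s+20): 20 + j4 → |·| = √(20²+4²) = √416 ≈ 20.396, ∠ = arctan(4/20) ≈ 11.31°
pole (s+40): 40 + j4 → |·| = √(40²+4²) = √1616 ≈ 40.2, ∠ = arctan(4/40) ≈ 5.71°
pole (s+414): 414 + j4 → |·| = √(414²+4²) = √171412 ≈ 414.02, ∠ = arctan(4/414) ≈ 0.55°
|L| = 200 · 20.396 / 16644 ≈ 0.24509

0.245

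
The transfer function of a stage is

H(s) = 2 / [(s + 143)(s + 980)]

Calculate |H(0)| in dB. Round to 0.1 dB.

H(0) = 2 / (143·980) ≈ 1.4271e-05
20 log₁₀(1.4271e-05) ≈ -96.91 dB

-96.9 dB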